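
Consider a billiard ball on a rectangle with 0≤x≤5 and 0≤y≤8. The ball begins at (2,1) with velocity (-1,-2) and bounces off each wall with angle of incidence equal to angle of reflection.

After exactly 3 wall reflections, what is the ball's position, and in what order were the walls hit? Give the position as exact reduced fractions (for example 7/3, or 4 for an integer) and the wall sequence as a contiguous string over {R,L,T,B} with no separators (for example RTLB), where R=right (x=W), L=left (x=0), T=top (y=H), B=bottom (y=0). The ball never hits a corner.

1. t=1/2 → B at (3/2,0); v=(-1,2)
2. t=3/2 → L at (0,3); v=(1,2)
3. t=5/2 → T at (5/2,8); v=(1,-2)

Final position: (5/2,8)
Wall sequence: BLT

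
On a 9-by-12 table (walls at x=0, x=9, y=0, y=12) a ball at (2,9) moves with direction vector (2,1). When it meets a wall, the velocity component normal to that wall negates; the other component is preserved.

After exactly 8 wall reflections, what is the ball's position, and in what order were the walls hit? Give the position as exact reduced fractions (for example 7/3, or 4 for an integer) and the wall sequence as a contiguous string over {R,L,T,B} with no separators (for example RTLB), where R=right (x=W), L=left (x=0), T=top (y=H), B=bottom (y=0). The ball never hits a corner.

1. t=3 → T at (8,12); v=(2,-1)
2. t=1/2 → R at (9,23/2); v=(-2,-1)
3. t=9/2 → L at (0,7); v=(2,-1)
4. t=9/2 → R at (9,5/2); v=(-2,-1)
5. t=5/2 → B at (4,0); v=(-2,1)
6. t=2 → L at (0,2); v=(2,1)
7. t=9/2 → R at (9,13/2); v=(-2,1)
8. t=9/2 → L at (0,11); v=(2,1)

Final position: (0,11)
Wall sequence: TRLRBLRL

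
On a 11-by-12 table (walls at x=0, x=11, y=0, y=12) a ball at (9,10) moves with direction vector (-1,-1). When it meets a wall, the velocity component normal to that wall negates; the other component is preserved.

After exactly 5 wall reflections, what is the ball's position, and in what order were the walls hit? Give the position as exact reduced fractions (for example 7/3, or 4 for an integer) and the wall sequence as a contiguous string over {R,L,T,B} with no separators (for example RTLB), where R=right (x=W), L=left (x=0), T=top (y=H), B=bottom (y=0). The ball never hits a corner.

Final position: (0,3)
Wall sequence: LBRTL

1. t=9 → L at (0,1); v=(1,-1)
2. t=1 → B at (1,0); v=(1,1)
3. t=10 → R at (11,10); v=(-1,1)
4. t=2 → T at (9,12); v=(-1,-1)
5. t=9 → L at (0,3); v=(1,-1)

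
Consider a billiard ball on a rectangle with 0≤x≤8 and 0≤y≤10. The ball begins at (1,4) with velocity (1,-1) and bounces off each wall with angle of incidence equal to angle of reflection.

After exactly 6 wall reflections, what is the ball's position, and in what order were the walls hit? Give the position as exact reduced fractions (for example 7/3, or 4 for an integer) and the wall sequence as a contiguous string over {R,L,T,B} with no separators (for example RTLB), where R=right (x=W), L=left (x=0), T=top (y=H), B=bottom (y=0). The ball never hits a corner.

Final position: (7,0)
Wall sequence: BRTLRB

1. t=4 → B at (5,0); v=(1,1)
2. t=3 → R at (8,3); v=(-1,1)
3. t=7 → T at (1,10); v=(-1,-1)
4. t=1 → L at (0,9); v=(1,-1)
5. t=8 → R at (8,1); v=(-1,-1)
6. t=1 → B at (7,0); v=(-1,1)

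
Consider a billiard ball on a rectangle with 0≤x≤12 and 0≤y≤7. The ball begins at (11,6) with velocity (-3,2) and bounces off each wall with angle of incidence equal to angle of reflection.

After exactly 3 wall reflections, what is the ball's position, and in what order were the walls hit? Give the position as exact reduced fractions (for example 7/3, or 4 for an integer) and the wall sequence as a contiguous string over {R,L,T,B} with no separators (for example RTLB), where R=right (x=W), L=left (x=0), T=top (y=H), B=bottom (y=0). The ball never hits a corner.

1. t=1/2 → T at (19/2,7); v=(-3,-2)
2. t=19/6 → L at (0,2/3); v=(3,-2)
3. t=1/3 → B at (1,0); v=(3,2)

Final position: (1,0)
Wall sequence: TLB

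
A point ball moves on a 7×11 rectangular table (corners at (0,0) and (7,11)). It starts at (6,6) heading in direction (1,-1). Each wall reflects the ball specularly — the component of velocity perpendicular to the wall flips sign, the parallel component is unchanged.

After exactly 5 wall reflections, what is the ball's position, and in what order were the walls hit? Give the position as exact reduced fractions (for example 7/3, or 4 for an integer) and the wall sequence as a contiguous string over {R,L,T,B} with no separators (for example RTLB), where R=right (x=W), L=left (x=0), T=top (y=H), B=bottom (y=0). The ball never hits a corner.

Final position: (5,11)
Wall sequence: RBLRT

1. t=1 → R at (7,5); v=(-1,-1)
2. t=5 → B at (2,0); v=(-1,1)
3. t=2 → L at (0,2); v=(1,1)
4. t=7 → R at (7,9); v=(-1,1)
5. t=2 → T at (5,11); v=(-1,-1)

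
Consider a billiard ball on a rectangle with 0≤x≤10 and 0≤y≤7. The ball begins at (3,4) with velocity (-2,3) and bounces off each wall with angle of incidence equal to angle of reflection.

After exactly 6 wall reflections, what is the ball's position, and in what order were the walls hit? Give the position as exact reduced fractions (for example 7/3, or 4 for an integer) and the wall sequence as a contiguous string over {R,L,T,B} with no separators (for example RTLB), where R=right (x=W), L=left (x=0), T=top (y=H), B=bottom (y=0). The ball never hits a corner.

1. t=1 → T at (1,7); v=(-2,-3)
2. t=1/2 → L at (0,11/2); v=(2,-3)
3. t=11/6 → B at (11/3,0); v=(2,3)
4. t=7/3 → T at (25/3,7); v=(2,-3)
5. t=5/6 → R at (10,9/2); v=(-2,-3)
6. t=3/2 → B at (7,0); v=(-2,3)

Final position: (7,0)
Wall sequence: TLBTRB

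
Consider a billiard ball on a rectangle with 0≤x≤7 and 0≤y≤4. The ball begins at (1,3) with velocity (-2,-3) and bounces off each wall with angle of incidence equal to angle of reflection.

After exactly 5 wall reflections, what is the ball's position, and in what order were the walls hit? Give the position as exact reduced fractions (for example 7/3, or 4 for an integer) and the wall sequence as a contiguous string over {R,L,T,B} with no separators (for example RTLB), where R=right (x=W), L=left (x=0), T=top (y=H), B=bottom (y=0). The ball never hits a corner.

1. t=1/2 → L at (0,3/2); v=(2,-3)
2. t=1/2 → B at (1,0); v=(2,3)
3. t=4/3 → T at (11/3,4); v=(2,-3)
4. t=4/3 → B at (19/3,0); v=(2,3)
5. t=1/3 → R at (7,1); v=(-2,3)

Final position: (7,1)
Wall sequence: LBTBR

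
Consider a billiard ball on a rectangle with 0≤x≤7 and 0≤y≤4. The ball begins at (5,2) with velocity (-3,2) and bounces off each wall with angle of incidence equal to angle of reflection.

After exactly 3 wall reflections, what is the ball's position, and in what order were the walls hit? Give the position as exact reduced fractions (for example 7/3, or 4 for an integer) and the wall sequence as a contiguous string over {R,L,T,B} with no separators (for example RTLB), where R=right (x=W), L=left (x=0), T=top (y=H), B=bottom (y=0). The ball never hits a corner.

Final position: (4,0)
Wall sequence: TLB

1. t=1 → T at (2,4); v=(-3,-2)
2. t=2/3 → L at (0,8/3); v=(3,-2)
3. t=4/3 → B at (4,0); v=(3,2)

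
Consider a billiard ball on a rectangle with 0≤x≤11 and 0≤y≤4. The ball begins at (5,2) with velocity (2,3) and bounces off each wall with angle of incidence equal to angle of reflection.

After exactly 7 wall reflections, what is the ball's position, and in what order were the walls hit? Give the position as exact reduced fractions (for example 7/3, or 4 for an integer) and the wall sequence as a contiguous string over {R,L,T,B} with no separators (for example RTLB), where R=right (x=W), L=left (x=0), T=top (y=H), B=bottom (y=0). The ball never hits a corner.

1. t=2/3 → T at (19/3,4); v=(2,-3)
2. t=4/3 → B at (9,0); v=(2,3)
3. t=1 → R at (11,3); v=(-2,3)
4. t=1/3 → T at (31/3,4); v=(-2,-3)
5. t=4/3 → B at (23/3,0); v=(-2,3)
6. t=4/3 → T at (5,4); v=(-2,-3)
7. t=4/3 → B at (7/3,0); v=(-2,3)

Final position: (7/3,0)
Wall sequence: TBRTBTB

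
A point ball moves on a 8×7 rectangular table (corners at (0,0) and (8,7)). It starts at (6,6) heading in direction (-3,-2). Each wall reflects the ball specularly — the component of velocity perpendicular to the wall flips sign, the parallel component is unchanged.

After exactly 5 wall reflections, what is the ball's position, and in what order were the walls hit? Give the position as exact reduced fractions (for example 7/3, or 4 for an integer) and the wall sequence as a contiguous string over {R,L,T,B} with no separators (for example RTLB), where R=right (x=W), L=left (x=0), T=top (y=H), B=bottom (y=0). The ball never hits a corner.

Final position: (0,16/3)
Wall sequence: LBRTL

1. t=2 → L at (0,2); v=(3,-2)
2. t=1 → B at (3,0); v=(3,2)
3. t=5/3 → R at (8,10/3); v=(-3,2)
4. t=11/6 → T at (5/2,7); v=(-3,-2)
5. t=5/6 → L at (0,16/3); v=(3,-2)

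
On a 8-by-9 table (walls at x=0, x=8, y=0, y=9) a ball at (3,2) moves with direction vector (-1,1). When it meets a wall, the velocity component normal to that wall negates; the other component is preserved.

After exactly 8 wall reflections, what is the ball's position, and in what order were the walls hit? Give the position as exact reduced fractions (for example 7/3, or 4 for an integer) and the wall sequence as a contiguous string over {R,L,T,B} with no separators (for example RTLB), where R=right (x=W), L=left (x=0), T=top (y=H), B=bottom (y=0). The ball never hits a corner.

Final position: (1,0)
Wall sequence: LTRBLTRB

1. t=3 → L at (0,5); v=(1,1)
2. t=4 → T at (4,9); v=(1,-1)
3. t=4 → R at (8,5); v=(-1,-1)
4. t=5 → B at (3,0); v=(-1,1)
5. t=3 → L at (0,3); v=(1,1)
6. t=6 → T at (6,9); v=(1,-1)
7. t=2 → R at (8,7); v=(-1,-1)
8. t=7 → B at (1,0); v=(-1,1)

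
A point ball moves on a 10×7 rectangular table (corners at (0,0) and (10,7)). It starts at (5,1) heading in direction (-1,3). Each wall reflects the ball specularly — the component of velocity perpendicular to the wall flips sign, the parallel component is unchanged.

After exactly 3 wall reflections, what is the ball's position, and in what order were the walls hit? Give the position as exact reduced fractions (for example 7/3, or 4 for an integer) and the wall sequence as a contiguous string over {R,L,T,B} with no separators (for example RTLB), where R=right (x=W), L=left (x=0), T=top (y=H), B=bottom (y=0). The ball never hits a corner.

1. t=2 → T at (3,7); v=(-1,-3)
2. t=7/3 → B at (2/3,0); v=(-1,3)
3. t=2/3 → L at (0,2); v=(1,3)

Final position: (0,2)
Wall sequence: TBL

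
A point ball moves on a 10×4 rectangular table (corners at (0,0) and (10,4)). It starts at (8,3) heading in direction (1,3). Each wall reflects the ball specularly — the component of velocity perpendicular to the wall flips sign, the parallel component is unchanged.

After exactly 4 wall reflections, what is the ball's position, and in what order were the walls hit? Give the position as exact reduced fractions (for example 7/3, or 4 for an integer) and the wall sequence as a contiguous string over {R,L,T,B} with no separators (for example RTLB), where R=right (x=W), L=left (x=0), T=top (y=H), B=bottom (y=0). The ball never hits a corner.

Final position: (9,4)
Wall sequence: TBRT

1. t=1/3 → T at (25/3,4); v=(1,-3)
2. t=4/3 → B at (29/3,0); v=(1,3)
3. t=1/3 → R at (10,1); v=(-1,3)
4. t=1 → T at (9,4); v=(-1,-3)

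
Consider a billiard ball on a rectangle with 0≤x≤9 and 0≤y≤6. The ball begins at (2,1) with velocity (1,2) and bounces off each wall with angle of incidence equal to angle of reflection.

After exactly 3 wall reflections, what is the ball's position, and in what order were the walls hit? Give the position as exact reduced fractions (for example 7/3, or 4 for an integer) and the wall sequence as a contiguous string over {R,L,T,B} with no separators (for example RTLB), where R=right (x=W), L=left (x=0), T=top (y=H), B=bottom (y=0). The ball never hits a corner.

1. t=5/2 → T at (9/2,6); v=(1,-2)
2. t=3 → B at (15/2,0); v=(1,2)
3. t=3/2 → R at (9,3); v=(-1,2)

Final position: (9,3)
Wall sequence: TBR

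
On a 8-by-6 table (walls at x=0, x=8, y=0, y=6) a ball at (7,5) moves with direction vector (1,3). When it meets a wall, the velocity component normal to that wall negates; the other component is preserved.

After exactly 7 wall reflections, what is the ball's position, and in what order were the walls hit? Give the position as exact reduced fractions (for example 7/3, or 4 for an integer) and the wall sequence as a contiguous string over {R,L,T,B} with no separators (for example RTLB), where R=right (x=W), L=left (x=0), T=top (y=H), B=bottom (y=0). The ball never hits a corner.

Final position: (0,4)
Wall sequence: TRBTBTL

1. t=1/3 → T at (22/3,6); v=(1,-3)
2. t=2/3 → R at (8,4); v=(-1,-3)
3. t=4/3 → B at (20/3,0); v=(-1,3)
4. t=2 → T at (14/3,6); v=(-1,-3)
5. t=2 → B at (8/3,0); v=(-1,3)
6. t=2 → T at (2/3,6); v=(-1,-3)
7. t=2/3 → L at (0,4); v=(1,-3)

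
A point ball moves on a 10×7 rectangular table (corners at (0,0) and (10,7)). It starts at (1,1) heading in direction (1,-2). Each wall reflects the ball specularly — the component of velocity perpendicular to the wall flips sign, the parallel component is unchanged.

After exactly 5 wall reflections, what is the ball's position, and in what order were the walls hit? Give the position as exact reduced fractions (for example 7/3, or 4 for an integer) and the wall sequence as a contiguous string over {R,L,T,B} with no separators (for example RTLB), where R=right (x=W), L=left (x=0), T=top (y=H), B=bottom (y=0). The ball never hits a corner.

1. t=1/2 → B at (3/2,0); v=(1,2)
2. t=7/2 → T at (5,7); v=(1,-2)
3. t=7/2 → B at (17/2,0); v=(1,2)
4. t=3/2 → R at (10,3); v=(-1,2)
5. t=2 → T at (8,7); v=(-1,-2)

Final position: (8,7)
Wall sequence: BTBRT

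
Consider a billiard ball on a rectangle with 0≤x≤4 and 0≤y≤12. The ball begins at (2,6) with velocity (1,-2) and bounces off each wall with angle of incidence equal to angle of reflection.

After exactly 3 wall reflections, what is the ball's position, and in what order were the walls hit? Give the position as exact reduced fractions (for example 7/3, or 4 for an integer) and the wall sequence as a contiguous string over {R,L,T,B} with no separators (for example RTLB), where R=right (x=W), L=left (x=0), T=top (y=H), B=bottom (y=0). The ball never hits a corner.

1. t=2 → R at (4,2); v=(-1,-2)
2. t=1 → B at (3,0); v=(-1,2)
3. t=3 → L at (0,6); v=(1,2)

Final position: (0,6)
Wall sequence: RBL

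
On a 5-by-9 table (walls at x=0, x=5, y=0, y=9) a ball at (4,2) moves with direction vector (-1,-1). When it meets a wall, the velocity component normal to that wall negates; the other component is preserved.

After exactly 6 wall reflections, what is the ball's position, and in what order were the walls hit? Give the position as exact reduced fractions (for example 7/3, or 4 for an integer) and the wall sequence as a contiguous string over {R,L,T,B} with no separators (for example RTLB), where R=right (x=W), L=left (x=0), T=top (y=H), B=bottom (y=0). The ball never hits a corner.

1. t=2 → B at (2,0); v=(-1,1)
2. t=2 → L at (0,2); v=(1,1)
3. t=5 → R at (5,7); v=(-1,1)
4. t=2 → T at (3,9); v=(-1,-1)
5. t=3 → L at (0,6); v=(1,-1)
6. t=5 → R at (5,1); v=(-1,-1)

Final position: (5,1)
Wall sequence: BLRTLR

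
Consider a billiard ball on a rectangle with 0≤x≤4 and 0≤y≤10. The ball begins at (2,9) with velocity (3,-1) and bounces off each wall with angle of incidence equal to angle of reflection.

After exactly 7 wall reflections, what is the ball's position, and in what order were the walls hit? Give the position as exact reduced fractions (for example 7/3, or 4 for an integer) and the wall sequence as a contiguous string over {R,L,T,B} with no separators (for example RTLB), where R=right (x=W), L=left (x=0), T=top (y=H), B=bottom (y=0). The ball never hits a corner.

1. t=2/3 → R at (4,25/3); v=(-3,-1)
2. t=4/3 → L at (0,7); v=(3,-1)
3. t=4/3 → R at (4,17/3); v=(-3,-1)
4. t=4/3 → L at (0,13/3); v=(3,-1)
5. t=4/3 → R at (4,3); v=(-3,-1)
6. t=4/3 → L at (0,5/3); v=(3,-1)
7. t=4/3 → R at (4,1/3); v=(-3,-1)

Final position: (4,1/3)
Wall sequence: RLRLRLR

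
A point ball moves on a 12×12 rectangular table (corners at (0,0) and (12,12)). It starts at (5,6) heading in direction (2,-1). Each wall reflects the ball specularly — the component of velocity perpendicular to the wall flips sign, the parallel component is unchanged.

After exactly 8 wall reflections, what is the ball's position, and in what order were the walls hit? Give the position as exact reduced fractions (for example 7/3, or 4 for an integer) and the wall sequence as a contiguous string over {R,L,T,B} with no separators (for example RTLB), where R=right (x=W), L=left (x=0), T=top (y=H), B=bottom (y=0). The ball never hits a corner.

Final position: (7,0)
Wall sequence: RBLRTLRB

1. t=7/2 → R at (12,5/2); v=(-2,-1)
2. t=5/2 → B at (7,0); v=(-2,1)
3. t=7/2 → L at (0,7/2); v=(2,1)
4. t=6 → R at (12,19/2); v=(-2,1)
5. t=5/2 → T at (7,12); v=(-2,-1)
6. t=7/2 → L at (0,17/2); v=(2,-1)
7. t=6 → R at (12,5/2); v=(-2,-1)
8. t=5/2 → B at (7,0); v=(-2,1)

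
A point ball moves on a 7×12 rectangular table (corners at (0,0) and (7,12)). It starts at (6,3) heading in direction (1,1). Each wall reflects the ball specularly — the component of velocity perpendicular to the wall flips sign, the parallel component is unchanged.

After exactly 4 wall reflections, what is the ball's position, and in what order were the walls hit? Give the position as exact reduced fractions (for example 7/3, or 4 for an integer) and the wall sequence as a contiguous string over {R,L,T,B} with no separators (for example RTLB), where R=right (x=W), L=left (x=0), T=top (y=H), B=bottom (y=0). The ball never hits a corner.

Final position: (7,6)
Wall sequence: RLTR

1. t=1 → R at (7,4); v=(-1,1)
2. t=7 → L at (0,11); v=(1,1)
3. t=1 → T at (1,12); v=(1,-1)
4. t=6 → R at (7,6); v=(-1,-1)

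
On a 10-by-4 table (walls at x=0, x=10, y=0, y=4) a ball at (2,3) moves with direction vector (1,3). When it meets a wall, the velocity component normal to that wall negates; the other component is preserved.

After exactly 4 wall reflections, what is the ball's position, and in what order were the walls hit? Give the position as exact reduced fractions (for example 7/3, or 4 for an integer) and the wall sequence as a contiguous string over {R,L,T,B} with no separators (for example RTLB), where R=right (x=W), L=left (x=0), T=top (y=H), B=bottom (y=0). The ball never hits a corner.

Final position: (19/3,0)
Wall sequence: TBTB

1. t=1/3 → T at (7/3,4); v=(1,-3)
2. t=4/3 → B at (11/3,0); v=(1,3)
3. t=4/3 → T at (5,4); v=(1,-3)
4. t=4/3 → B at (19/3,0); v=(1,3)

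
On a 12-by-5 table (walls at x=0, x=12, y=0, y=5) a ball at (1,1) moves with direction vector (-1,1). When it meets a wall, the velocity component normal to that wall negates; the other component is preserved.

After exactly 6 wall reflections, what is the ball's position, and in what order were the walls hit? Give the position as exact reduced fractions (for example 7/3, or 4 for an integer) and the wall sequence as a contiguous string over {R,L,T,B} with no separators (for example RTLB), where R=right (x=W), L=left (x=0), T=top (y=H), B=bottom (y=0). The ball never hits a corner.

1. t=1 → L at (0,2); v=(1,1)
2. t=3 → T at (3,5); v=(1,-1)
3. t=5 → B at (8,0); v=(1,1)
4. t=4 → R at (12,4); v=(-1,1)
5. t=1 → T at (11,5); v=(-1,-1)
6. t=5 → B at (6,0); v=(-1,1)

Final position: (6,0)
Wall sequence: LTBRTB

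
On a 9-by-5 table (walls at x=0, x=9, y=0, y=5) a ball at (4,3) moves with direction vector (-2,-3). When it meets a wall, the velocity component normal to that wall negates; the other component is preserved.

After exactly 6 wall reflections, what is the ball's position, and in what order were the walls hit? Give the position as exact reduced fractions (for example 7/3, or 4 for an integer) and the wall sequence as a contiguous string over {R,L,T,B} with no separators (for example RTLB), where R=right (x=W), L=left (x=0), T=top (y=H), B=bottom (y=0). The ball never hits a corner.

1. t=1 → B at (2,0); v=(-2,3)
2. t=1 → L at (0,3); v=(2,3)
3. t=2/3 → T at (4/3,5); v=(2,-3)
4. t=5/3 → B at (14/3,0); v=(2,3)
5. t=5/3 → T at (8,5); v=(2,-3)
6. t=1/2 → R at (9,7/2); v=(-2,-3)

Final position: (9,7/2)
Wall sequence: BLTBTR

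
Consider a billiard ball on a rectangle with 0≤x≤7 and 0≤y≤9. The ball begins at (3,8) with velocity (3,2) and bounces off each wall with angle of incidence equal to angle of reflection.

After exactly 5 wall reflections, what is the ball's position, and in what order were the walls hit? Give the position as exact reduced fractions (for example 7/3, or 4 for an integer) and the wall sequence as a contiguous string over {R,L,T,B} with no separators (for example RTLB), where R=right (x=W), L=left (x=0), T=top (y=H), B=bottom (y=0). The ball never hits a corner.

1. t=1/2 → T at (9/2,9); v=(3,-2)
2. t=5/6 → R at (7,22/3); v=(-3,-2)
3. t=7/3 → L at (0,8/3); v=(3,-2)
4. t=4/3 → B at (4,0); v=(3,2)
5. t=1 → R at (7,2); v=(-3,2)

Final position: (7,2)
Wall sequence: TRLBR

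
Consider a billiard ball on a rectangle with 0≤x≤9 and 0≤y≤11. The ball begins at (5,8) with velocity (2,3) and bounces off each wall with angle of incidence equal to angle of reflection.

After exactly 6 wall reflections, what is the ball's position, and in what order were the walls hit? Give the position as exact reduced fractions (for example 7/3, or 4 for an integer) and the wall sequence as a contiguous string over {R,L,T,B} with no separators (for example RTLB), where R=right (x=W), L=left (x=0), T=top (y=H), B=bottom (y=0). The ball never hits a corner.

1. t=1 → T at (7,11); v=(2,-3)
2. t=1 → R at (9,8); v=(-2,-3)
3. t=8/3 → B at (11/3,0); v=(-2,3)
4. t=11/6 → L at (0,11/2); v=(2,3)
5. t=11/6 → T at (11/3,11); v=(2,-3)
6. t=8/3 → R at (9,3); v=(-2,-3)

Final position: (9,3)
Wall sequence: TRBLTR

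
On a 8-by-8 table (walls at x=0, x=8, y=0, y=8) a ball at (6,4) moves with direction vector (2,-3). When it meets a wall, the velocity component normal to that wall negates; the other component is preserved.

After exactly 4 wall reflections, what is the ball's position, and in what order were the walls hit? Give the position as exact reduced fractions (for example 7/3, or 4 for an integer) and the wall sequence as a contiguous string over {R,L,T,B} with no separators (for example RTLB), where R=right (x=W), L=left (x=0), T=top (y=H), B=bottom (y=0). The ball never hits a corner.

1. t=1 → R at (8,1); v=(-2,-3)
2. t=1/3 → B at (22/3,0); v=(-2,3)
3. t=8/3 → T at (2,8); v=(-2,-3)
4. t=1 → L at (0,5); v=(2,-3)

Final position: (0,5)
Wall sequence: RBTL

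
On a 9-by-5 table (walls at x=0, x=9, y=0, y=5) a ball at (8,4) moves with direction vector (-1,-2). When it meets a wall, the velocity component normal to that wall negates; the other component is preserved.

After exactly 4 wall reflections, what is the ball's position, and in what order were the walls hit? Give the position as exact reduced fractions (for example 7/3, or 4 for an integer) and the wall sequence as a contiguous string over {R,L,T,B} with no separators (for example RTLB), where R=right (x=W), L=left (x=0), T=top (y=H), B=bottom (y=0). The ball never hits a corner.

1. t=2 → B at (6,0); v=(-1,2)
2. t=5/2 → T at (7/2,5); v=(-1,-2)
3. t=5/2 → B at (1,0); v=(-1,2)
4. t=1 → L at (0,2); v=(1,2)

Final position: (0,2)
Wall sequence: BTBL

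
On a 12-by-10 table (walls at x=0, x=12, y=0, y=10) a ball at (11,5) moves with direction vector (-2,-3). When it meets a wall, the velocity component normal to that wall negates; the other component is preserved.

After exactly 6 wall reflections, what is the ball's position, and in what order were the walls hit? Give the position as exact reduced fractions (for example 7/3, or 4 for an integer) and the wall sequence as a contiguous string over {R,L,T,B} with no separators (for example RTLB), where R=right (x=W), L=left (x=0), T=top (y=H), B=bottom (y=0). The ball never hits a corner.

Final position: (35/3,10)
Wall sequence: BTLBRT

1. t=5/3 → B at (23/3,0); v=(-2,3)
2. t=10/3 → T at (1,10); v=(-2,-3)
3. t=1/2 → L at (0,17/2); v=(2,-3)
4. t=17/6 → B at (17/3,0); v=(2,3)
5. t=19/6 → R at (12,19/2); v=(-2,3)
6. t=1/6 → T at (35/3,10); v=(-2,-3)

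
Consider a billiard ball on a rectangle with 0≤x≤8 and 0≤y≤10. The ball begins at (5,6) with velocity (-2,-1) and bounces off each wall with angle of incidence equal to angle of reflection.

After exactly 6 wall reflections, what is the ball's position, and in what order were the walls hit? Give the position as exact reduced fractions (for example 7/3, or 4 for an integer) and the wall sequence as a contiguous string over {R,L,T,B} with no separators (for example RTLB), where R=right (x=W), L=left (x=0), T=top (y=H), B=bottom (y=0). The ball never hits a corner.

Final position: (5,10)
Wall sequence: LBRLRT

1. t=5/2 → L at (0,7/2); v=(2,-1)
2. t=7/2 → B at (7,0); v=(2,1)
3. t=1/2 → R at (8,1/2); v=(-2,1)
4. t=4 → L at (0,9/2); v=(2,1)
5. t=4 → R at (8,17/2); v=(-2,1)
6. t=3/2 → T at (5,10); v=(-2,-1)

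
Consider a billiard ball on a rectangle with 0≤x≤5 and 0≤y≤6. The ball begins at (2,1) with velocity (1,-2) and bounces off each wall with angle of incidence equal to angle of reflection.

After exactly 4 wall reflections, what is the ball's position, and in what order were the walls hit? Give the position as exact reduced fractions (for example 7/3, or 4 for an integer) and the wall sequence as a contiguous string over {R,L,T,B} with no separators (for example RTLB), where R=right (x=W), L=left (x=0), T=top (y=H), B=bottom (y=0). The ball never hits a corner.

1. t=1/2 → B at (5/2,0); v=(1,2)
2. t=5/2 → R at (5,5); v=(-1,2)
3. t=1/2 → T at (9/2,6); v=(-1,-2)
4. t=3 → B at (3/2,0); v=(-1,2)

Final position: (3/2,0)
Wall sequence: BRTB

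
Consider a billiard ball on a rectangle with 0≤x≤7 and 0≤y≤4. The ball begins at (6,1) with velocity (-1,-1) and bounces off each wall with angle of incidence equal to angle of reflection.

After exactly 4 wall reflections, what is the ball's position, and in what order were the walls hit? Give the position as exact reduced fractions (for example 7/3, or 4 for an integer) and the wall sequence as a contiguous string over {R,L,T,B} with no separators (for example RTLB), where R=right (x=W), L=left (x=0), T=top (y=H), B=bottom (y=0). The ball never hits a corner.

1. t=1 → B at (5,0); v=(-1,1)
2. t=4 → T at (1,4); v=(-1,-1)
3. t=1 → L at (0,3); v=(1,-1)
4. t=3 → B at (3,0); v=(1,1)

Final position: (3,0)
Wall sequence: BTLB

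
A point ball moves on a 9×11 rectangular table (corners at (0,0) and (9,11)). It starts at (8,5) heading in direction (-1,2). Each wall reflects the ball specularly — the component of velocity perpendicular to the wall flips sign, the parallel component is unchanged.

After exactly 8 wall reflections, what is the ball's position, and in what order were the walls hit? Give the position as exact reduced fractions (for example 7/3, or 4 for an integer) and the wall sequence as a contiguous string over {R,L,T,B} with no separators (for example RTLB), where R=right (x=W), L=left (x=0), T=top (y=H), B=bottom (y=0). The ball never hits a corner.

Final position: (0,9)
Wall sequence: TLBTRBTL

1. t=3 → T at (5,11); v=(-1,-2)
2. t=5 → L at (0,1); v=(1,-2)
3. t=1/2 → B at (1/2,0); v=(1,2)
4. t=11/2 → T at (6,11); v=(1,-2)
5. t=3 → R at (9,5); v=(-1,-2)
6. t=5/2 → B at (13/2,0); v=(-1,2)
7. t=11/2 → T at (1,11); v=(-1,-2)
8. t=1 → L at (0,9); v=(1,-2)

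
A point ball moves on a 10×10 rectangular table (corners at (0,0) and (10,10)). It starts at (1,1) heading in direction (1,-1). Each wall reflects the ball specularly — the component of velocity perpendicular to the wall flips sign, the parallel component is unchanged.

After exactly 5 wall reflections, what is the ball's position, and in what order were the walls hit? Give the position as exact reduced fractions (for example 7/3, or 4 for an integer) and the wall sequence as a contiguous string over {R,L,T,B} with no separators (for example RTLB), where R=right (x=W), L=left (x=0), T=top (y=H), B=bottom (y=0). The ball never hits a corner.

1. t=1 → B at (2,0); v=(1,1)
2. t=8 → R at (10,8); v=(-1,1)
3. t=2 → T at (8,10); v=(-1,-1)
4. t=8 → L at (0,2); v=(1,-1)
5. t=2 → B at (2,0); v=(1,1)

Final position: (2,0)
Wall sequence: BRTLB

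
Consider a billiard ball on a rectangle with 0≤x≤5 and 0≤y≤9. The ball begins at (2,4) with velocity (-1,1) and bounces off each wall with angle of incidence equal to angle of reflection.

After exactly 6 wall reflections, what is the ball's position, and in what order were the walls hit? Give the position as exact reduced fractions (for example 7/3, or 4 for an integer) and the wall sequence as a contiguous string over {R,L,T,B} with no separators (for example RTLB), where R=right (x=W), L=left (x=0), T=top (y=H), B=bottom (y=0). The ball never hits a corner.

1. t=2 → L at (0,6); v=(1,1)
2. t=3 → T at (3,9); v=(1,-1)
3. t=2 → R at (5,7); v=(-1,-1)
4. t=5 → L at (0,2); v=(1,-1)
5. t=2 → B at (2,0); v=(1,1)
6. t=3 → R at (5,3); v=(-1,1)

Final position: (5,3)
Wall sequence: LTRLBR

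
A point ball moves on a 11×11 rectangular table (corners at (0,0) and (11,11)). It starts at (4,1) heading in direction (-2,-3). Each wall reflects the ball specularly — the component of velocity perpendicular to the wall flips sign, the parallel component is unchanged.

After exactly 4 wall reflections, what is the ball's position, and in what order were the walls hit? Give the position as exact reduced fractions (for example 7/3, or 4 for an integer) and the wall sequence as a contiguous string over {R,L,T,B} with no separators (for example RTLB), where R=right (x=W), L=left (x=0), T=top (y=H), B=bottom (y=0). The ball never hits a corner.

1. t=1/3 → B at (10/3,0); v=(-2,3)
2. t=5/3 → L at (0,5); v=(2,3)
3. t=2 → T at (4,11); v=(2,-3)
4. t=7/2 → R at (11,1/2); v=(-2,-3)

Final position: (11,1/2)
Wall sequence: BLTR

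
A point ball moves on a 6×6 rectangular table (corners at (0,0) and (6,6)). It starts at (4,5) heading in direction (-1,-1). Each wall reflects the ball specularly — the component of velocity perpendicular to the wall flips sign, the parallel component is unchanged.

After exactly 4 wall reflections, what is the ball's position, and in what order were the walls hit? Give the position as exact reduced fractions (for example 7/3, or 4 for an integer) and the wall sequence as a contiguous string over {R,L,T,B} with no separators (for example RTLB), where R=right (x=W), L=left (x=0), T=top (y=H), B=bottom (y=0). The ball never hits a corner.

Final position: (5,6)
Wall sequence: LBRT

1. t=4 → L at (0,1); v=(1,-1)
2. t=1 → B at (1,0); v=(1,1)
3. t=5 → R at (6,5); v=(-1,1)
4. t=1 → T at (5,6); v=(-1,-1)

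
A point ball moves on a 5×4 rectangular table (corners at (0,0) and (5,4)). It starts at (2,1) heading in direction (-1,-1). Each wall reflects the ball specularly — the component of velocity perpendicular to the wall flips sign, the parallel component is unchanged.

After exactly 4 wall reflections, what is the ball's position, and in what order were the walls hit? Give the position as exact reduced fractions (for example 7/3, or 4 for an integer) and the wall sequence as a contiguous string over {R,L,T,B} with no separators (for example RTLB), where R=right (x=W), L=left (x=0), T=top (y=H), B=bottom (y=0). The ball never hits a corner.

1. t=1 → B at (1,0); v=(-1,1)
2. t=1 → L at (0,1); v=(1,1)
3. t=3 → T at (3,4); v=(1,-1)
4. t=2 → R at (5,2); v=(-1,-1)

Final position: (5,2)
Wall sequence: BLTR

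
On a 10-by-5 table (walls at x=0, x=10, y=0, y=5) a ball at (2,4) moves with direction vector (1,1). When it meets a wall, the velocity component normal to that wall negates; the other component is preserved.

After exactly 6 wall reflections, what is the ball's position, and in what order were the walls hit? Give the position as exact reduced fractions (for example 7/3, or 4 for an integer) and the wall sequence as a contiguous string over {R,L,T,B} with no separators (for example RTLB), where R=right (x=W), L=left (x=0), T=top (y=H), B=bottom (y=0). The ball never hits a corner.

1. t=1 → T at (3,5); v=(1,-1)
2. t=5 → B at (8,0); v=(1,1)
3. t=2 → R at (10,2); v=(-1,1)
4. t=3 → T at (7,5); v=(-1,-1)
5. t=5 → B at (2,0); v=(-1,1)
6. t=2 → L at (0,2); v=(1,1)

Final position: (0,2)
Wall sequence: TBRTBL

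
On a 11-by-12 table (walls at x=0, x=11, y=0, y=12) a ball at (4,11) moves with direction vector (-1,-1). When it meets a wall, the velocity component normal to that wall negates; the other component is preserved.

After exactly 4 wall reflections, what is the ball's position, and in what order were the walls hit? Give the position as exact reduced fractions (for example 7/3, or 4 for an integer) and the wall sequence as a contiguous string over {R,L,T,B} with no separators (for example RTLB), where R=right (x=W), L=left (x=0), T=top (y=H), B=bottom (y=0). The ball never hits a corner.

1. t=4 → L at (0,7); v=(1,-1)
2. t=7 → B at (7,0); v=(1,1)
3. t=4 → R at (11,4); v=(-1,1)
4. t=8 → T at (3,12); v=(-1,-1)

Final position: (3,12)
Wall sequence: LBRT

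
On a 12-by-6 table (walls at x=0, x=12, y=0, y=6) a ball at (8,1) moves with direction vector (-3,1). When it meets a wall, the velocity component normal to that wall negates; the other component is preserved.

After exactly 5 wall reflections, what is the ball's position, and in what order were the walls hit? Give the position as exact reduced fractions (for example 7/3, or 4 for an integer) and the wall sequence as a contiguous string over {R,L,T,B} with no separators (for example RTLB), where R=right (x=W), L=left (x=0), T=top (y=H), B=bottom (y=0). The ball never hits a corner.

Final position: (1,0)
Wall sequence: LTRLB

1. t=8/3 → L at (0,11/3); v=(3,1)
2. t=7/3 → T at (7,6); v=(3,-1)
3. t=5/3 → R at (12,13/3); v=(-3,-1)
4. t=4 → L at (0,1/3); v=(3,-1)
5. t=1/3 → B at (1,0); v=(3,1)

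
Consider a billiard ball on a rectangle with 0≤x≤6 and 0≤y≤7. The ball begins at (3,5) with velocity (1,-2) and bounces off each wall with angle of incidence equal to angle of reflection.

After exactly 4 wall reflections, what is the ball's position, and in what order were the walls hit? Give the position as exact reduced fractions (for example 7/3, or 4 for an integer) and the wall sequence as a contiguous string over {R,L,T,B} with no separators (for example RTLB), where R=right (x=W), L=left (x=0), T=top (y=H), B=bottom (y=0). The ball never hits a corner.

Final position: (0,1)
Wall sequence: BRTL

1. t=5/2 → B at (11/2,0); v=(1,2)
2. t=1/2 → R at (6,1); v=(-1,2)
3. t=3 → T at (3,7); v=(-1,-2)
4. t=3 → L at (0,1); v=(1,-2)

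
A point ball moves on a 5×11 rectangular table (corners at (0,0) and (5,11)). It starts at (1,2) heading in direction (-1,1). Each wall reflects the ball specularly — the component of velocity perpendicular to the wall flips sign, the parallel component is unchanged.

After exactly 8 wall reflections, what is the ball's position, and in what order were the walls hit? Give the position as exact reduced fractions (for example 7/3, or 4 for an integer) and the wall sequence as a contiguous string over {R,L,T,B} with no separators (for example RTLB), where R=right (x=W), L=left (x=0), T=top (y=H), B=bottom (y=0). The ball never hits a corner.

1. t=1 → L at (0,3); v=(1,1)
2. t=5 → R at (5,8); v=(-1,1)
3. t=3 → T at (2,11); v=(-1,-1)
4. t=2 → L at (0,9); v=(1,-1)
5. t=5 → R at (5,4); v=(-1,-1)
6. t=4 → B at (1,0); v=(-1,1)
7. t=1 → L at (0,1); v=(1,1)
8. t=5 → R at (5,6); v=(-1,1)

Final position: (5,6)
Wall sequence: LRTLRBLR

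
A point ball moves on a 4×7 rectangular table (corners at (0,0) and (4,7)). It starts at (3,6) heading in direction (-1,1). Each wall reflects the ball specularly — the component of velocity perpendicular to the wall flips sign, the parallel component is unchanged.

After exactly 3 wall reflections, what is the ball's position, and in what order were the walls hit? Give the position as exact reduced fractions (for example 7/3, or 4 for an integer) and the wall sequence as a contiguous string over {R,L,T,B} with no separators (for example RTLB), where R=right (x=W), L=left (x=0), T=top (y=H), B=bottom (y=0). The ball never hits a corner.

1. t=1 → T at (2,7); v=(-1,-1)
2. t=2 → L at (0,5); v=(1,-1)
3. t=4 → R at (4,1); v=(-1,-1)

Final position: (4,1)
Wall sequence: TLR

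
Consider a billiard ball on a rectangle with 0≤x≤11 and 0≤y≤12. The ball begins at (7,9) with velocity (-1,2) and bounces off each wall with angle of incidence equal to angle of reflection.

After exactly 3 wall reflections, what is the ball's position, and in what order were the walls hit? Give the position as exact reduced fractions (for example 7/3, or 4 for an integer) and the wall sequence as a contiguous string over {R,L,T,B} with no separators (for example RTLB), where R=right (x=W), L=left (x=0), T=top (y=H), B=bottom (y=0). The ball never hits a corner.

1. t=3/2 → T at (11/2,12); v=(-1,-2)
2. t=11/2 → L at (0,1); v=(1,-2)
3. t=1/2 → B at (1/2,0); v=(1,2)

Final position: (1/2,0)
Wall sequence: TLB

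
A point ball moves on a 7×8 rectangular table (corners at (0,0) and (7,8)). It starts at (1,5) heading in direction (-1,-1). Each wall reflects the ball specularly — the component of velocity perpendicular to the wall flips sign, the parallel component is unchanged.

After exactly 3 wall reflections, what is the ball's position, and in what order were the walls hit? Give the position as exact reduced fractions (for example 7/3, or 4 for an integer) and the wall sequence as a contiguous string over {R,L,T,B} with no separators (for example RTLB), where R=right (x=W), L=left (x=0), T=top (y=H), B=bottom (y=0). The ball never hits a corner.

Final position: (7,3)
Wall sequence: LBR

1. t=1 → L at (0,4); v=(1,-1)
2. t=4 → B at (4,0); v=(1,1)
3. t=3 → R at (7,3); v=(-1,1)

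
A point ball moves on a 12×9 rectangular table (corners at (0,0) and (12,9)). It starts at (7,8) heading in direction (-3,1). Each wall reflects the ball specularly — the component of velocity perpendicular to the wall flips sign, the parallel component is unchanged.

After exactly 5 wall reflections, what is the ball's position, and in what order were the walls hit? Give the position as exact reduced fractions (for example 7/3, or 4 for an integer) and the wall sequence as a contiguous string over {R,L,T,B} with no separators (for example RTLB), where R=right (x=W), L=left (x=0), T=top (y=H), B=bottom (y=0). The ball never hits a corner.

Final position: (0,1/3)
Wall sequence: TLRBL

1. t=1 → T at (4,9); v=(-3,-1)
2. t=4/3 → L at (0,23/3); v=(3,-1)
3. t=4 → R at (12,11/3); v=(-3,-1)
4. t=11/3 → B at (1,0); v=(-3,1)
5. t=1/3 → L at (0,1/3); v=(3,1)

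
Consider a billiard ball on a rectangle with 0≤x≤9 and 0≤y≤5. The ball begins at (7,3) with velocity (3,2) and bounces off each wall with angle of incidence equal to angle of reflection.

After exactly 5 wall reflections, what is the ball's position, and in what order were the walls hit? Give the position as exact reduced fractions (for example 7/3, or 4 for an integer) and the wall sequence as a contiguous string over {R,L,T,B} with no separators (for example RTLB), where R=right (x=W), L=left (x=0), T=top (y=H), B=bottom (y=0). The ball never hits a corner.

1. t=2/3 → R at (9,13/3); v=(-3,2)
2. t=1/3 → T at (8,5); v=(-3,-2)
3. t=5/2 → B at (1/2,0); v=(-3,2)
4. t=1/6 → L at (0,1/3); v=(3,2)
5. t=7/3 → T at (7,5); v=(3,-2)

Final position: (7,5)
Wall sequence: RTBLT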